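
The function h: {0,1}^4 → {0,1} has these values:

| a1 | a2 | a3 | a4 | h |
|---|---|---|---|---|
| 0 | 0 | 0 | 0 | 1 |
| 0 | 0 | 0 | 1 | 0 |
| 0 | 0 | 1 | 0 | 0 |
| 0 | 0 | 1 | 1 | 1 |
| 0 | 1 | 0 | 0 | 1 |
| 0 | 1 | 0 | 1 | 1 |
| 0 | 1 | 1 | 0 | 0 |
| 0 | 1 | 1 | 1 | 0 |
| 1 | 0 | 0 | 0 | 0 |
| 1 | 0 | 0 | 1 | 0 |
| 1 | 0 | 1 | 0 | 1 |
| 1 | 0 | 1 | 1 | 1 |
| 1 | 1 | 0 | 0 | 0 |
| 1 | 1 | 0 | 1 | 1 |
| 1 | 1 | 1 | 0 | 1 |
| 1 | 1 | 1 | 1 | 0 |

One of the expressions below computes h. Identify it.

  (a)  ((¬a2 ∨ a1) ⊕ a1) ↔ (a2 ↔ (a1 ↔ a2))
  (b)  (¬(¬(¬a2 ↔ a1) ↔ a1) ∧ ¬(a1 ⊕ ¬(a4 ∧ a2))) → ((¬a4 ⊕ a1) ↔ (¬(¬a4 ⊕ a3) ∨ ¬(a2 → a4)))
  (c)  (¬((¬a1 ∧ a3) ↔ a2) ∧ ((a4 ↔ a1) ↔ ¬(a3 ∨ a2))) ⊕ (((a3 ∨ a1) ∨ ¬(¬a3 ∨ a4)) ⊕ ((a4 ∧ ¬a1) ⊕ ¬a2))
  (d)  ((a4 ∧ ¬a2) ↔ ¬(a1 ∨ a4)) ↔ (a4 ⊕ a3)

d

(a): at (0,0,0,0) it gives 0, but h = 1 — eliminated.
(b): at (0,0,0,1) it gives 1, but h = 0 — eliminated.
(c): at (0,0,1,1) it gives 0, but h = 1 — eliminated.
Only (d) survives; checking it on all 16 rows confirms it matches h.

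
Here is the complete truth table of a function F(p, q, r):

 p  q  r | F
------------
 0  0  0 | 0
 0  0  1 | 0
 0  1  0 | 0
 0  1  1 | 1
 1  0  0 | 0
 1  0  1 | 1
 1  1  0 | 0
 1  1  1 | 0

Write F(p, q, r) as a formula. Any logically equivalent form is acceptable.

Collect the rows where F=1 — (0,1,1), (1,0,1) — and write one minterm per row: ¬p·q·r, p·¬q·r. Their union (logical OR) reproduces the table exactly.

F(p, q, r) = ((p' · q) · r) + ((p · q') · r)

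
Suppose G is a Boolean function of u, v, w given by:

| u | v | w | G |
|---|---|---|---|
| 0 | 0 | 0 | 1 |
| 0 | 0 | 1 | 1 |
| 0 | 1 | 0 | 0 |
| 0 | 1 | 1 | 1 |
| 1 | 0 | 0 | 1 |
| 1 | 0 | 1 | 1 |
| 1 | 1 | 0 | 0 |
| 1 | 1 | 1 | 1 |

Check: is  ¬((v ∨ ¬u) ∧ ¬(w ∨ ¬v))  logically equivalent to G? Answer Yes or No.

Yes

Test each input against both G and the formula:
  u=0, v=0, w=0: formula gives 1, G = 1 ✓
  u=0, v=0, w=1: formula gives 1, G = 1 ✓
  u=0, v=1, w=0: formula gives 0, G = 0 ✓
  u=0, v=1, w=1: formula gives 1, G = 1 ✓
  u=1, v=0, w=0: formula gives 1, G = 1 ✓
  … (the remaining 3 rows also agree.)
No disagreement on any input; they are logically equivalent.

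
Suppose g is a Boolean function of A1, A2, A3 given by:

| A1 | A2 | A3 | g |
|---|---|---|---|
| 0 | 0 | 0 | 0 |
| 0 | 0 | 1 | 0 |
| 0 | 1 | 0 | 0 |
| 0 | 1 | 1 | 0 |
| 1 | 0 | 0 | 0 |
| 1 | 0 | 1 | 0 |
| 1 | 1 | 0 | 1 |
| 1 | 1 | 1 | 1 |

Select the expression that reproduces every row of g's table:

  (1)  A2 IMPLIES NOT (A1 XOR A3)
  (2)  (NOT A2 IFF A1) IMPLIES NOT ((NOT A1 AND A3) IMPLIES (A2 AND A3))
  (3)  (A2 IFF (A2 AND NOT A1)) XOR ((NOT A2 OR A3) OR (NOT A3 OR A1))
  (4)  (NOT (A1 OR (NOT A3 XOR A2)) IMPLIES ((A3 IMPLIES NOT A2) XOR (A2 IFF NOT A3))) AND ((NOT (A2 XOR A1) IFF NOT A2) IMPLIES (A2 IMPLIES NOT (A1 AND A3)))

3

(1) fails at (0,0,0): the formula yields 1, g is 0.
(2) fails at (0,0,0): the formula yields 1, g is 0.
(4) fails at (0,0,0): the formula yields 1, g is 0.
Only (3) survives; checking it on all 8 rows confirms it matches g.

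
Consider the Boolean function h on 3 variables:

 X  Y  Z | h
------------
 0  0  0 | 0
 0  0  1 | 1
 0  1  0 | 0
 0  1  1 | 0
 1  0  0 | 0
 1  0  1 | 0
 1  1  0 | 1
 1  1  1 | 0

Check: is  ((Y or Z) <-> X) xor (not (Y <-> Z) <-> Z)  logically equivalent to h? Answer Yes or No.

No

Evaluate ((Y or Z) <-> X) xor (not (Y <-> Z) <-> Z) on each row and compare to h:
  X=0, Y=0, Z=0: formula gives 0, h = 0 ✓
  X=0, Y=0, Z=1: formula gives 1, h = 1 ✓
  X=0, Y=1, Z=0: formula gives 0, h = 0 ✓
  X=0, Y=1, Z=1: formula gives 0, h = 0 ✓
  X=1, Y=0, Z=0: formula gives 1, but h = 0 ✗
A single disagreement suffices: at (1,0,0) they differ, so the formula does not compute h.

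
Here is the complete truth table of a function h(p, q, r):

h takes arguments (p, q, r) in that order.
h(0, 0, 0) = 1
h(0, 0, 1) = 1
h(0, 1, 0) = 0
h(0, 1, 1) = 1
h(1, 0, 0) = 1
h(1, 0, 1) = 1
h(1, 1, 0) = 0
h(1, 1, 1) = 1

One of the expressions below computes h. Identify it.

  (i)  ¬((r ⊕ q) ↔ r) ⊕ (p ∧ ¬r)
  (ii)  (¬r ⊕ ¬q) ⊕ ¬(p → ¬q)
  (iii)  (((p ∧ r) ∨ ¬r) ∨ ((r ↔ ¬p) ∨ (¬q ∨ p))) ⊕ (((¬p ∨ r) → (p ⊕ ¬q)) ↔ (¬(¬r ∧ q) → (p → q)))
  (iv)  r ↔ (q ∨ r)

iv

(i): at (0,0,0) it gives 0, but h = 1 — eliminated.
(ii): at (0,0,0) it gives 0, but h = 1 — eliminated.
(iii): at (0,0,0) it gives 0, but h = 1 — eliminated.
Only (iv) survives; checking it on all 8 rows confirms it matches h.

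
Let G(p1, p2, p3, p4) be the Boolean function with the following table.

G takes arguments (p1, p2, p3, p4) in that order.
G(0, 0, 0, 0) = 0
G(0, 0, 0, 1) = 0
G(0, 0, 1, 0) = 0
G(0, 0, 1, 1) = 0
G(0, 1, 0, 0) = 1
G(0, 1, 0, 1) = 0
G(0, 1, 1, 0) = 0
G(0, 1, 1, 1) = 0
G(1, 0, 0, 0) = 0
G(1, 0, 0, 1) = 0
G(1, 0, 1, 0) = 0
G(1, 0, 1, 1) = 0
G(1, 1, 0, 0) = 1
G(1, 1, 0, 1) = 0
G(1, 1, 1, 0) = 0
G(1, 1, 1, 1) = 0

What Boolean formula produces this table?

G(p1, p2, p3, p4) = (((~p1 & p2) & ~p3) & ~p4) | (((p1 & p2) & ~p3) & ~p4)

Collect the rows where G=1 — (0,1,0,0), (1,1,0,0) — and write one minterm per row: ¬p1·p2·¬p3·¬p4, p1·p2·¬p3·¬p4. Their union (logical OR) reproduces the table exactly.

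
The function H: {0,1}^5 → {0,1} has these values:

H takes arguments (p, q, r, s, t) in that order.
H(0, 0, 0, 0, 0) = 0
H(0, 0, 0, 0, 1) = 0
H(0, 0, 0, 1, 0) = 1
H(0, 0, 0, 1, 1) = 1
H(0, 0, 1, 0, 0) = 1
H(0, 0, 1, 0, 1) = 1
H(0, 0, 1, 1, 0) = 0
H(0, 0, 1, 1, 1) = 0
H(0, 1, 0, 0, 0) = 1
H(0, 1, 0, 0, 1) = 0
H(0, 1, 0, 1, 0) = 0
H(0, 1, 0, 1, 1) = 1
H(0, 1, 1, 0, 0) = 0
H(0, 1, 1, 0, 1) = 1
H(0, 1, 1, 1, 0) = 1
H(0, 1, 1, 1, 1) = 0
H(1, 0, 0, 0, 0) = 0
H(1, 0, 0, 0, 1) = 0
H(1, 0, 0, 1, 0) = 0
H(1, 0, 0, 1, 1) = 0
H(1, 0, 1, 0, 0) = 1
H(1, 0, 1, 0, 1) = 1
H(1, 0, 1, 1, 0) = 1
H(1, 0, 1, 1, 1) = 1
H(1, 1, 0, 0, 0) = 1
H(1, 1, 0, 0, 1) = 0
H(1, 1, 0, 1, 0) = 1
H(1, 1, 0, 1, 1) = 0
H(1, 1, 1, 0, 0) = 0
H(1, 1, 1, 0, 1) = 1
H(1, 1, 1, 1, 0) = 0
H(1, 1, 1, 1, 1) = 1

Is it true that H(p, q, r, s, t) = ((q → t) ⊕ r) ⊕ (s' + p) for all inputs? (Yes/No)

Yes

Evaluate ((q → t) ⊕ r) ⊕ (s' + p) on each row and compare to H:
  p=0, q=0, r=0, s=0, t=0: formula gives 0, H = 0 ✓
  p=0, q=0, r=0, s=0, t=1: formula gives 0, H = 0 ✓
  p=0, q=0, r=0, s=1, t=0: formula gives 1, H = 1 ✓
  p=0, q=0, r=0, s=1, t=1: formula gives 1, H = 1 ✓
  …and likewise for the remaining 28 rows.
Every row agrees, so the formula is equivalent.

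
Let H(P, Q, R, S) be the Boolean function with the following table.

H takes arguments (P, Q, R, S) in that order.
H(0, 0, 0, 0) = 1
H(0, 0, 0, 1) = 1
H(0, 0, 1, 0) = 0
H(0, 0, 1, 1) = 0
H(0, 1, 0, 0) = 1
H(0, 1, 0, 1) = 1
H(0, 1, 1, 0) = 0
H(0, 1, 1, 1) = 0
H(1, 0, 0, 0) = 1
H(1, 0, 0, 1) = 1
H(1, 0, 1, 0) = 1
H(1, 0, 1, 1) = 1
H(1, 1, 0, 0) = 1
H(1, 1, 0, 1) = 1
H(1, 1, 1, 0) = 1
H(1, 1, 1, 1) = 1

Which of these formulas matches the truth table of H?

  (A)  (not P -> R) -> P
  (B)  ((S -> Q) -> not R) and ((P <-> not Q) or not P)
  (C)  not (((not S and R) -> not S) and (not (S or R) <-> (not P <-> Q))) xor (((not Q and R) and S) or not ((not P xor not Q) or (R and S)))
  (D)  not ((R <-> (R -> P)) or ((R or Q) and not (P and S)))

A

(B): at (0,0,1,1) it gives 1, but H = 0 — eliminated.
(C): at (0,0,0,0) it gives 0, but H = 1 — eliminated.
(D): at (0,1,0,0) it gives 0, but H = 1 — eliminated.
Only (A) survives; checking it on all 16 rows confirms it matches H.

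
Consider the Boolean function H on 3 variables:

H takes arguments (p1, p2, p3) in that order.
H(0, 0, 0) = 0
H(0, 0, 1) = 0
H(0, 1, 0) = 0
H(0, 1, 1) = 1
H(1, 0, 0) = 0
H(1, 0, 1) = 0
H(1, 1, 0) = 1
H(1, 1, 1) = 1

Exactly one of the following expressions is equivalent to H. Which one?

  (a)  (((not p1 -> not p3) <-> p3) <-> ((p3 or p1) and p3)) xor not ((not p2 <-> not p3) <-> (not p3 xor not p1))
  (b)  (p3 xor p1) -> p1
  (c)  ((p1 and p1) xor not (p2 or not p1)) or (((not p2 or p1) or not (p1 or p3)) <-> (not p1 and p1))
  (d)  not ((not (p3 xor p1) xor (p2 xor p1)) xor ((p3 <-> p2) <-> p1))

c

(a) disagrees with H on (0,0,1) (formula → 1, table → 0); rule it out.
(b) disagrees with H on (0,0,0) (formula → 1, table → 0); rule it out.
(d) disagrees with H on (0,1,1) (formula → 0, table → 1); rule it out.
That leaves (c). Evaluating it on every row reproduces the table of H exactly.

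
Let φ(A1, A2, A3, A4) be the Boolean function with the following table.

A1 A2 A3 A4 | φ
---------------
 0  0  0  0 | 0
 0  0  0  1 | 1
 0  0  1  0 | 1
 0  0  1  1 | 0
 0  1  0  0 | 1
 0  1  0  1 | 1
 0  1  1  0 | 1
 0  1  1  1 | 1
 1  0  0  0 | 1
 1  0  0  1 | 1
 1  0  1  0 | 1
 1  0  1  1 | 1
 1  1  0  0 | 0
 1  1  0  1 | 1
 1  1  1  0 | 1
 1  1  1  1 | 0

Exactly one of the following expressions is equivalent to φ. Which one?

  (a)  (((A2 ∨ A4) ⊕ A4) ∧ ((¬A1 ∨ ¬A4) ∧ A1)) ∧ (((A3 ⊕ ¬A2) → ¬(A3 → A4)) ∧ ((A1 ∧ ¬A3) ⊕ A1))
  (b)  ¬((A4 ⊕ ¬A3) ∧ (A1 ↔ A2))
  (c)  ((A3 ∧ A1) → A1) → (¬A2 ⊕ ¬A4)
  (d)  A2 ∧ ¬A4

(a): at (0,0,0,1) it gives 0, but φ = 1 — eliminated.
(c): at (0,0,1,0) it gives 0, but φ = 1 — eliminated.
(d): at (0,0,0,1) it gives 0, but φ = 1 — eliminated.
That leaves (b). Evaluating it on every row reproduces the table of φ exactly.

b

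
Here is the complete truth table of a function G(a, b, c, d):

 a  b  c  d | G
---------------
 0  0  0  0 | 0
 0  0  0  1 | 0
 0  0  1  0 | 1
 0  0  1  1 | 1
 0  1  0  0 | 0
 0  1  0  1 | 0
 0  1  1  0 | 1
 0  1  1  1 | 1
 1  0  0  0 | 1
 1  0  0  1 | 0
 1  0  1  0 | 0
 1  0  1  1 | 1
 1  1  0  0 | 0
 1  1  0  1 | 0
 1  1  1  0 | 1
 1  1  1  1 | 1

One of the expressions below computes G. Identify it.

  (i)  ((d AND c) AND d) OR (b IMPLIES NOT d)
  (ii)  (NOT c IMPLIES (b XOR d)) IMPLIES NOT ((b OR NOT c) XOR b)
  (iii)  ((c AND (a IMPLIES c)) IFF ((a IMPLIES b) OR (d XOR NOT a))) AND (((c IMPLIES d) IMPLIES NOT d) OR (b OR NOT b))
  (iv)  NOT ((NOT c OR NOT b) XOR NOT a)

(i): at (0,0,0,0) it gives 1, but G = 0 — eliminated.
(ii): at (0,0,0,0) it gives 1, but G = 0 — eliminated.
(iv): at (0,0,0,0) it gives 1, but G = 0 — eliminated.
Only (iii) survives; checking it on all 16 rows confirms it matches G.

iii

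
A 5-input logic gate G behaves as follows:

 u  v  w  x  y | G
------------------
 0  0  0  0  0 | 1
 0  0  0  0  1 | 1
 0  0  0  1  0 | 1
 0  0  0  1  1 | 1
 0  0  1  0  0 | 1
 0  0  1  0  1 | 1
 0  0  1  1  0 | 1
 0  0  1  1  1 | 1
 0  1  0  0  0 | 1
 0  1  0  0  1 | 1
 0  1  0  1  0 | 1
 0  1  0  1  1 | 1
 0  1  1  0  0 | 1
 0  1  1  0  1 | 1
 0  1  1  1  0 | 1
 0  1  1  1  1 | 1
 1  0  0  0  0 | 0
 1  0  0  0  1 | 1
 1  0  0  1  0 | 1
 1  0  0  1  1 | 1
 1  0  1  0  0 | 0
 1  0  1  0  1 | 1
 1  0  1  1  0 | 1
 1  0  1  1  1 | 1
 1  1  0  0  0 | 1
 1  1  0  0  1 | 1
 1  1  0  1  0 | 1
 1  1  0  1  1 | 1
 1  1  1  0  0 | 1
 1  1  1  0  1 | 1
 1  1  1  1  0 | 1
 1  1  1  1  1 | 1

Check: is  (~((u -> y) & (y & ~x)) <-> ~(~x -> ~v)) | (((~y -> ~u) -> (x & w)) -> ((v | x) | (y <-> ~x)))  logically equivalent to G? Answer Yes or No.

Yes

Evaluate (~((u -> y) & (y & ~x)) <-> ~(~x -> ~v)) | (((~y -> ~u) -> (x & w)) -> ((v | x) | (y <-> ~x))) on each row and compare to G:
  u=0, v=0, w=0, x=0, y=0: formula gives 1, G = 1 ✓
  u=0, v=0, w=0, x=0, y=1: formula gives 1, G = 1 ✓
  u=0, v=0, w=0, x=1, y=0: formula gives 1, G = 1 ✓
  u=0, v=0, w=0, x=1, y=1: formula gives 1, G = 1 ✓
  …and likewise for the remaining 28 rows.
Every row agrees, so the formula is equivalent.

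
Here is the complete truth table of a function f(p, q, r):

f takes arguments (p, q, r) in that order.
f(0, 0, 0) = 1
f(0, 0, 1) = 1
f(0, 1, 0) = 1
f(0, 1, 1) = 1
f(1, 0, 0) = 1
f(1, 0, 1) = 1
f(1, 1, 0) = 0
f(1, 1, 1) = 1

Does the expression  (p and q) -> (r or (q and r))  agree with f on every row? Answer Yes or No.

Yes

Test each input against both f and the formula:
  p=0, q=0, r=0: formula gives 1, f = 1 ✓
  p=0, q=0, r=1: formula gives 1, f = 1 ✓
  p=0, q=1, r=0: formula gives 1, f = 1 ✓
  p=0, q=1, r=1: formula gives 1, f = 1 ✓
  p=1, q=0, r=0: formula gives 1, f = 1 ✓
  …and likewise for the remaining 3 rows.
No disagreement on any input; they are logically equivalent.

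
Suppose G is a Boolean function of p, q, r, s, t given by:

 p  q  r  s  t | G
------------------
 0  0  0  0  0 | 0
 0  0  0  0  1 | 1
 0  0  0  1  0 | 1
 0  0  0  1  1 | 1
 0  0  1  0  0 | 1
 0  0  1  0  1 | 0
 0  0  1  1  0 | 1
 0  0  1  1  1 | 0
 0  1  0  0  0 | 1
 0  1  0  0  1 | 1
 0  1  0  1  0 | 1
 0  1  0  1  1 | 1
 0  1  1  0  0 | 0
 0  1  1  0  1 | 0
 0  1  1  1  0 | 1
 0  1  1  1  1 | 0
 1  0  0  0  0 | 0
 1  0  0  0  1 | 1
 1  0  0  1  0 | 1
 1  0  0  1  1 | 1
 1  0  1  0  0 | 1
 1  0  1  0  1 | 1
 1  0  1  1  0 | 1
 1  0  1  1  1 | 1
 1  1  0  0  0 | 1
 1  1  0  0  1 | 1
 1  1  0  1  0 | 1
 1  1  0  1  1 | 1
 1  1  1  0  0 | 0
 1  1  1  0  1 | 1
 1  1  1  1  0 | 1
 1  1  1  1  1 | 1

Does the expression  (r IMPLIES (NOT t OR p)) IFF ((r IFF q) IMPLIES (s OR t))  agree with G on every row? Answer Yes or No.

Yes

Test each input against both G and the formula:
  p=0, q=0, r=0, s=0, t=0: formula gives 0, G = 0 ✓
  p=0, q=0, r=0, s=0, t=1: formula gives 1, G = 1 ✓
  p=0, q=0, r=0, s=1, t=0: formula gives 1, G = 1 ✓
  p=0, q=0, r=0, s=1, t=1: formula gives 1, G = 1 ✓
  …and likewise for the remaining 28 rows.
All 32 rows match — the expression computes G exactly.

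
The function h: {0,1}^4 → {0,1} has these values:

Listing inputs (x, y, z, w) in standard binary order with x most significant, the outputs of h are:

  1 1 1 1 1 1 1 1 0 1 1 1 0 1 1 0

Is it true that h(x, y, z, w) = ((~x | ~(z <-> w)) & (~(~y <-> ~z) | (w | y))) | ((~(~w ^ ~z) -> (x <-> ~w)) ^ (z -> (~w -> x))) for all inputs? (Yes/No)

Test each input against both h and the formula:
  x=0, y=0, z=0, w=0: formula gives 1, h = 1 ✓
  x=0, y=0, z=0, w=1: formula gives 1, h = 1 ✓
  x=0, y=0, z=1, w=0: formula gives 1, h = 1 ✓
  x=0, y=0, z=1, w=1: formula gives 1, h = 1 ✓
  …
  x=1, y=1, z=1, w=1: formula gives 1, but h = 0 ✗
Row (1,1,1,1) is a counterexample, so the formula is not equivalent to h.

No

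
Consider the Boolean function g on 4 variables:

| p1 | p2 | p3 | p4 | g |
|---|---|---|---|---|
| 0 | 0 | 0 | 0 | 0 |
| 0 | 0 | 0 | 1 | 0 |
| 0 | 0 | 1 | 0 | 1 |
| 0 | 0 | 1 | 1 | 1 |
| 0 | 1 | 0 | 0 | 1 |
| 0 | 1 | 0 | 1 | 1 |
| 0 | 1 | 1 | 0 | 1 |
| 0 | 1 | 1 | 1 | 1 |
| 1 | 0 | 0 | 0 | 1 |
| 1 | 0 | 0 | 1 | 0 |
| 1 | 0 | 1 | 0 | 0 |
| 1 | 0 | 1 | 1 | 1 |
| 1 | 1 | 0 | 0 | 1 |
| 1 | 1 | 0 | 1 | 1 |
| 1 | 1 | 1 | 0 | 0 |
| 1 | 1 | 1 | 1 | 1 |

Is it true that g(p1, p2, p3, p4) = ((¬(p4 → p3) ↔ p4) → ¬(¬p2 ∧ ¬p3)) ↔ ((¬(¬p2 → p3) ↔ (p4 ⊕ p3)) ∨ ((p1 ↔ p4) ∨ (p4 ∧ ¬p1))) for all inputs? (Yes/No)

Yes

Check the formula against g row by row:
  p1=0, p2=0, p3=0, p4=0: formula gives 0, g = 0 ✓
  p1=0, p2=0, p3=0, p4=1: formula gives 0, g = 0 ✓
  p1=0, p2=0, p3=1, p4=0: formula gives 1, g = 1 ✓
  p1=0, p2=0, p3=1, p4=1: formula gives 1, g = 1 ✓
  …and likewise for the remaining 12 rows.
All 16 rows match — the expression computes g exactly.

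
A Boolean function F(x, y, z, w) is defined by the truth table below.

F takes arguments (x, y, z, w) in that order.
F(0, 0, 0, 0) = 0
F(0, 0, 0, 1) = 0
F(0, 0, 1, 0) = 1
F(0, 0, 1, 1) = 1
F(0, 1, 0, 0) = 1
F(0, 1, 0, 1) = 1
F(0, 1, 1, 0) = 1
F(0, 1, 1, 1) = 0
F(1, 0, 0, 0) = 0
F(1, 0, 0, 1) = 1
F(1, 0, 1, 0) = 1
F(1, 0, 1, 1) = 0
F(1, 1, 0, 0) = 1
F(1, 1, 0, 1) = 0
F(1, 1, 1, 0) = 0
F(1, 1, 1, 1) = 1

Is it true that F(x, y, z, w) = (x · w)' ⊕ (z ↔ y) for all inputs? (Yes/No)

Evaluate (x · w)' ⊕ (z ↔ y) on each row and compare to F:
  x=0, y=0, z=0, w=0: formula gives 0, F = 0 ✓
  x=0, y=0, z=0, w=1: formula gives 0, F = 0 ✓
  x=0, y=0, z=1, w=0: formula gives 1, F = 1 ✓
  x=0, y=0, z=1, w=1: formula gives 1, F = 1 ✓
  …
  x=0, y=1, z=1, w=0: formula gives 0, but F = 1 ✗
Since they disagree at (0,1,1,0), the expression is not a correct formula for F.

No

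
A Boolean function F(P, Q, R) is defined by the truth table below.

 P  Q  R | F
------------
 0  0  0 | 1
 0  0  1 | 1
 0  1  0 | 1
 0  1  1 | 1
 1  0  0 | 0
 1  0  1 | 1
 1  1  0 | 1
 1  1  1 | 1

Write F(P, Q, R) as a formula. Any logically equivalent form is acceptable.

F(P, Q, R) = ¬((P ∧ ¬Q) ∧ ¬R)

Only row (1,0,0) gives 0. So F is 1 everywhere except there — the complement of the minterm P·¬Q·¬R.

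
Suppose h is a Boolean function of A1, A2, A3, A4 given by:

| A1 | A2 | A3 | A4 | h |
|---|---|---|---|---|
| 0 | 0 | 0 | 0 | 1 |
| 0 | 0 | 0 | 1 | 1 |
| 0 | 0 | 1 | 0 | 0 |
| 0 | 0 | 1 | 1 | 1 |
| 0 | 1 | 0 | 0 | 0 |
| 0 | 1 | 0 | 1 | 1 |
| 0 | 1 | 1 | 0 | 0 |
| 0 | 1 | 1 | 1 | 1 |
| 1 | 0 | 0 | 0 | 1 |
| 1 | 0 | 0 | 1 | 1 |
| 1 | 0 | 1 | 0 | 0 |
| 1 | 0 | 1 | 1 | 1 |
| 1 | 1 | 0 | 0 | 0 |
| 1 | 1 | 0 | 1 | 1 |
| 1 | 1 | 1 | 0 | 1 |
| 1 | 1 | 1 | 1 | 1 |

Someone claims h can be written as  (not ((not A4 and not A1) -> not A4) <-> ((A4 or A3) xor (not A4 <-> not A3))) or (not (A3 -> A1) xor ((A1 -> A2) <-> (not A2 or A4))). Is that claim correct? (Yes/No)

Evaluate (not ((not A4 and not A1) -> not A4) <-> ((A4 or A3) xor (not A4 <-> not A3))) or (not (A3 -> A1) xor ((A1 -> A2) <-> (not A2 or A4))) on each row and compare to h:
  A1=0, A2=0, A3=0, A4=0: formula gives 1, h = 1 ✓
  A1=0, A2=0, A3=0, A4=1: formula gives 1, h = 1 ✓
  A1=0, A2=0, A3=1, A4=0: formula gives 0, h = 0 ✓
  A1=0, A2=0, A3=1, A4=1: formula gives 1, h = 1 ✓
  …
  A1=0, A2=1, A3=1, A4=0: formula gives 1, but h = 0 ✗
Since they disagree at (0,1,1,0), the expression is not a correct formula for h.

No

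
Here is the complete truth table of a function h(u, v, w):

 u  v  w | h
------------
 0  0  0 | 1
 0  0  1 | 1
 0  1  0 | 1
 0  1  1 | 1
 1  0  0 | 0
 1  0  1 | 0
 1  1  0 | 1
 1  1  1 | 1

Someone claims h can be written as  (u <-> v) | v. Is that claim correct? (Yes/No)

Test each input against both h and the formula:
  u=0, v=0, w=0: formula gives 1, h = 1 ✓
  u=0, v=0, w=1: formula gives 1, h = 1 ✓
  u=0, v=1, w=0: formula gives 1, h = 1 ✓
  u=0, v=1, w=1: formula gives 1, h = 1 ✓
  u=1, v=0, w=0: formula gives 0, h = 0 ✓
  …and likewise for the remaining 3 rows.
Every row agrees, so the formula is equivalent.

Yes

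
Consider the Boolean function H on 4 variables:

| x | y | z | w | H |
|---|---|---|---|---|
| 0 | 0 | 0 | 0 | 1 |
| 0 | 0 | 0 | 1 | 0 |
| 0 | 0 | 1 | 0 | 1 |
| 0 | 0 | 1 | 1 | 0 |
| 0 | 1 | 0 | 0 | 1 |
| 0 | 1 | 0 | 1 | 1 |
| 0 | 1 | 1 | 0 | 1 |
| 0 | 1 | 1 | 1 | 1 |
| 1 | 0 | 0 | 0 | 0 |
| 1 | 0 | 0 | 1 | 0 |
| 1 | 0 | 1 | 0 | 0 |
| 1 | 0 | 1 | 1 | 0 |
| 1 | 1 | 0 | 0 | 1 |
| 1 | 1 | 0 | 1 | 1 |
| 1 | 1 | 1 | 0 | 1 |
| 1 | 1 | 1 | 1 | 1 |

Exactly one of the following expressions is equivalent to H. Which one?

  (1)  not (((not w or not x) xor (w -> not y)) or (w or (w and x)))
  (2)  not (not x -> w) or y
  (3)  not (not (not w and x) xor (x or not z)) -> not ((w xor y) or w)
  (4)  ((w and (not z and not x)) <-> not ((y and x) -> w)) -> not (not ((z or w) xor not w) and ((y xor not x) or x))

(1) disagrees with H on (0,1,0,1) (formula → 0, table → 1); rule it out.
(3) disagrees with H on (0,0,1,1) (formula → 1, table → 0); rule it out.
(4) disagrees with H on (0,0,0,1) (formula → 1, table → 0); rule it out.
That leaves (2). Evaluating it on every row reproduces the table of H exactly.

2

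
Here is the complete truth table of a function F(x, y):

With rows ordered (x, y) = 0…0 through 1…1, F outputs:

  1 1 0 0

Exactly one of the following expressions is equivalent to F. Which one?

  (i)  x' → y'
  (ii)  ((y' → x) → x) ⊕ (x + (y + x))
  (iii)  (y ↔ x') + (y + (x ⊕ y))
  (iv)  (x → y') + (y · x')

(i) fails at (0,1): the formula yields 0, F is 1.
(iii) fails at (0,0): the formula yields 0, F is 1.
(iv) fails at (1,0): the formula yields 1, F is 0.
(ii) is the remaining candidate, and it agrees with F on all 4 inputs.

ii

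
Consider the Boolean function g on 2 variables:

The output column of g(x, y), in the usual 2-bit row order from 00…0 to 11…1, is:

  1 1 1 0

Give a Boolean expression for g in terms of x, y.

g(x, y) = not (x and y)

The output is 0 only when every input is 1 — NAND of all inputs.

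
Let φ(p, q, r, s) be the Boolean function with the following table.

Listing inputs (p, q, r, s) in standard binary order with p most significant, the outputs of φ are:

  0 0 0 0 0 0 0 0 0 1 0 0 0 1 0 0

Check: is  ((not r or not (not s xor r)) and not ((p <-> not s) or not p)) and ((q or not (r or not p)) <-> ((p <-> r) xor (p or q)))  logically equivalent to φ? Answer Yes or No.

Check the formula against φ row by row:
  p=0, q=0, r=0, s=0: formula gives 0, φ = 0 ✓
  p=0, q=0, r=0, s=1: formula gives 0, φ = 0 ✓
  p=0, q=0, r=1, s=0: formula gives 0, φ = 0 ✓
  p=0, q=0, r=1, s=1: formula gives 0, φ = 0 ✓
  …and likewise for the remaining 12 rows.
No disagreement on any input; they are logically equivalent.

Yes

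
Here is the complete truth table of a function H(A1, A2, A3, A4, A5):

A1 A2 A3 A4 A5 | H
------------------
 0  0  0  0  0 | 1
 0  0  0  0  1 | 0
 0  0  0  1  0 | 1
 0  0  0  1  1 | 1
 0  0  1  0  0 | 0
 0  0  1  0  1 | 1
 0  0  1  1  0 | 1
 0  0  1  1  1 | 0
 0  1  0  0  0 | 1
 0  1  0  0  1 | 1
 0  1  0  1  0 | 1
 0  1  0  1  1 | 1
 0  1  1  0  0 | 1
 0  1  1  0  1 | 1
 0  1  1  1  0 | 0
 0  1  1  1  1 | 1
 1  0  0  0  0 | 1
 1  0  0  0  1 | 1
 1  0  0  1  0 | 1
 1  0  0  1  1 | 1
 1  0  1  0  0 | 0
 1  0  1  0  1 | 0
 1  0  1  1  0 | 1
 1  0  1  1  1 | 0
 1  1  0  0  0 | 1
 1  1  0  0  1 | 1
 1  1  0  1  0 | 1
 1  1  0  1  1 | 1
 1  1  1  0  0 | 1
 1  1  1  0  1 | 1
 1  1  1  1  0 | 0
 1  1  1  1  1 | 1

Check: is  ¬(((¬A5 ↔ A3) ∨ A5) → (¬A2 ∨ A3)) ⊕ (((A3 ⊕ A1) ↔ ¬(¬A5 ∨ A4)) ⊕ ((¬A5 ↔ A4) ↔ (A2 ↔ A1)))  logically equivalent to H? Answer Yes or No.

Evaluate ¬(((¬A5 ↔ A3) ∨ A5) → (¬A2 ∨ A3)) ⊕ (((A3 ⊕ A1) ↔ ¬(¬A5 ∨ A4)) ⊕ ((¬A5 ↔ A4) ↔ (A2 ↔ A1))) on each row and compare to H:
  A1=0, A2=0, A3=0, A4=0, A5=0: formula gives 1, H = 1 ✓
  A1=0, A2=0, A3=0, A4=0, A5=1: formula gives 1, but H = 0 ✗
Since they disagree at (0,0,0,0,1), the expression is not a correct formula for H.

No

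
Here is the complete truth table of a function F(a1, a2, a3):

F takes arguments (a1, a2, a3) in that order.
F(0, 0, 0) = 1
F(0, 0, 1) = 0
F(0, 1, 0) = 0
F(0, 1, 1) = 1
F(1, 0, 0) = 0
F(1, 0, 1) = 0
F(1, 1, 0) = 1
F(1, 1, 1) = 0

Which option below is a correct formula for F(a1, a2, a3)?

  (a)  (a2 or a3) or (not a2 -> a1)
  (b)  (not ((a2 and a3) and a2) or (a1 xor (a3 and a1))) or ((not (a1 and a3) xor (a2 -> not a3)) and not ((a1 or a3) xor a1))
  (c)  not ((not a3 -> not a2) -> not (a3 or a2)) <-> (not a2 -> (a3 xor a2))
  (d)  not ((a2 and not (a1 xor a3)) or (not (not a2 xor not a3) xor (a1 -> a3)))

(a) disagrees with F on (0,0,0) (formula → 0, table → 1); rule it out.
(b) disagrees with F on (0,0,1) (formula → 1, table → 0); rule it out.
(c) disagrees with F on (0,0,1) (formula → 1, table → 0); rule it out.
Only (d) survives; checking it on all 8 rows confirms it matches F.

d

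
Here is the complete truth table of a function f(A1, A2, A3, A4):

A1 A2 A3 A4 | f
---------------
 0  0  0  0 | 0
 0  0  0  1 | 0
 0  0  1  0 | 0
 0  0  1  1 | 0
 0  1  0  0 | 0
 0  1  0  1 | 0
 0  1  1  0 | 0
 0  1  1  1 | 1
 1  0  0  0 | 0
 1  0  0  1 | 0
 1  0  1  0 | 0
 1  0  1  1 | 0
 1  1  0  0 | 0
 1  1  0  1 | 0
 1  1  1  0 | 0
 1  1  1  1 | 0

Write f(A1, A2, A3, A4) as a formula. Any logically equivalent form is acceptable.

f(A1, A2, A3, A4) = ((~A1 & A2) & A3) & A4

Only row (0,1,1,1) gives 1. That row's minterm ¬A1·A2·A3·A4 is f directly.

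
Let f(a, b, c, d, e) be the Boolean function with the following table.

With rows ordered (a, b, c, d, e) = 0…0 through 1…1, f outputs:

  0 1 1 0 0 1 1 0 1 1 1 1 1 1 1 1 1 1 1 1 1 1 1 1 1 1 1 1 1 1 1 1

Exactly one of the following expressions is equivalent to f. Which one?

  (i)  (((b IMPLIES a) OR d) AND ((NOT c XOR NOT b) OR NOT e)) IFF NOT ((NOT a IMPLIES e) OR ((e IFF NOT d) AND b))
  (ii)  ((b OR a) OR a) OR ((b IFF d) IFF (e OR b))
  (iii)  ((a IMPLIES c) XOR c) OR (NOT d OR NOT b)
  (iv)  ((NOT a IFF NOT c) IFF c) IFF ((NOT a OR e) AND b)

(i) disagrees with f on (0,0,0,0,0) (formula → 1, table → 0); rule it out.
(iii) disagrees with f on (0,0,0,0,0) (formula → 1, table → 0); rule it out.
(iv) disagrees with f on (0,0,0,0,0) (formula → 1, table → 0); rule it out.
Only (ii) survives; checking it on all 32 rows confirms it matches f.

ii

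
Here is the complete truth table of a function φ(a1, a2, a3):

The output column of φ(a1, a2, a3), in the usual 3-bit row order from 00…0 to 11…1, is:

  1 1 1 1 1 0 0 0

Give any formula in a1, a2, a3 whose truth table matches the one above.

φ(a1, a2, a3) = ¬((((a1 ∧ ¬a2) ∧ a3) ∨ ((a1 ∧ a2) ∧ ¬a3)) ∨ ((a1 ∧ a2) ∧ a3))

φ is 0 on only 3 rows — (1,0,1), (1,1,0), (1,1,1). Writing each as a minterm (a1·¬a2·a3, a1·a2·¬a3, a1·a2·a3) and OR-ing them characterizes exactly where φ=0, so φ is the negation of that disjunction.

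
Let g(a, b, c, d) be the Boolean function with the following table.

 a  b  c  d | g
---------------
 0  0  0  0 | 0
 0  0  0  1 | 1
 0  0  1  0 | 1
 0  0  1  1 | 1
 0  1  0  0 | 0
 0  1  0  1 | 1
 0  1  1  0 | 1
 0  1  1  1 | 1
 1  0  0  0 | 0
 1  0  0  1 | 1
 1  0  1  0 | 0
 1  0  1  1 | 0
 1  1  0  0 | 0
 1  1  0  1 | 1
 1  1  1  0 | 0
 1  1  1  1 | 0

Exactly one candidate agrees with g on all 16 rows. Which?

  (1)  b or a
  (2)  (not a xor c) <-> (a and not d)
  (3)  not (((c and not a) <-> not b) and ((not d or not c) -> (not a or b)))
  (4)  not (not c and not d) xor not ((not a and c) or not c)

(1) fails at (0,0,0,1): the formula yields 0, g is 1.
(2) fails at (0,0,0,1): the formula yields 0, g is 1.
(3) fails at (0,0,0,0): the formula yields 1, g is 0.
Only (4) survives; checking it on all 16 rows confirms it matches g.

4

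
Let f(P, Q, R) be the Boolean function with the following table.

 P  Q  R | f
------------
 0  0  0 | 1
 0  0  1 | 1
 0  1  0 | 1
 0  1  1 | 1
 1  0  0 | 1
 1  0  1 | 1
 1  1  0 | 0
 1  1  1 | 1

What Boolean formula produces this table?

f(P, Q, R) = NOT ((P AND Q) AND NOT R)

f is 0 on exactly one input, (1,1,0), whose minterm is P·Q·¬R. So f is the negation of that single conjunction.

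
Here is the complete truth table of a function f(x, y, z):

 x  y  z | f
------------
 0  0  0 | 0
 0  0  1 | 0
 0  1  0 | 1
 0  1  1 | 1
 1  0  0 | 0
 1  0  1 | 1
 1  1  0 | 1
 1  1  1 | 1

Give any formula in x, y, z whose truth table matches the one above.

There are just 3 zero rows: (0,0,0), (0,0,1), (1,0,0). Their minterms are ¬x·¬y·¬z, ¬x·¬y·z, x·¬y·¬z; the OR of those covers precisely the 0-outputs, and negating it yields f.

f(x, y, z) = not ((((not x and not y) and not z) or ((not x and not y) and z)) or ((x and not y) and not z))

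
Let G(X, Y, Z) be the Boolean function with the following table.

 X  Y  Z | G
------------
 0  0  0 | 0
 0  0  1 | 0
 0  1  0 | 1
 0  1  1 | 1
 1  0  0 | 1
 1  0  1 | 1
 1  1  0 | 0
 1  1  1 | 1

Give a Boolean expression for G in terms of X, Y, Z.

G(X, Y, Z) = ~((((~X & ~Y) & ~Z) | ((~X & ~Y) & Z)) | ((X & Y) & ~Z))

G is 0 on only 3 rows — (0,0,0), (0,0,1), (1,1,0). Writing each as a minterm (¬X·¬Y·¬Z, ¬X·¬Y·Z, X·Y·¬Z) and OR-ing them characterizes exactly where G=0, so G is the negation of that disjunction.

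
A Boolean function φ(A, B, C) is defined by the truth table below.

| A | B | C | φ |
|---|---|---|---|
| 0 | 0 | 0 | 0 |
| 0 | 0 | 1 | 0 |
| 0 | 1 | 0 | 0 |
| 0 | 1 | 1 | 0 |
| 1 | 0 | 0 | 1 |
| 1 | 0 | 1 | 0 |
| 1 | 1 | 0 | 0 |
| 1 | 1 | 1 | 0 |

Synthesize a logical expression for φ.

Only row (1,0,0) gives 1. That row's minterm A·¬B·¬C is φ directly.

φ(A, B, C) = (A · B') · C'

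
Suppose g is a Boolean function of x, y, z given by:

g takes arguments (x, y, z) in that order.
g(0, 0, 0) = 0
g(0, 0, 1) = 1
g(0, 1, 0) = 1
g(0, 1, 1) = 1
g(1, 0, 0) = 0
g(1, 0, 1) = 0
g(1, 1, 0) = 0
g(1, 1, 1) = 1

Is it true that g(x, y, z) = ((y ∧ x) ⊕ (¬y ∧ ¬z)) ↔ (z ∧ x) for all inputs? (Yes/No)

Test each input against both g and the formula:
  x=0, y=0, z=0: formula gives 0, g = 0 ✓
  x=0, y=0, z=1: formula gives 1, g = 1 ✓
  x=0, y=1, z=0: formula gives 1, g = 1 ✓
  x=0, y=1, z=1: formula gives 1, g = 1 ✓
  x=1, y=0, z=0: formula gives 0, g = 0 ✓
  …and likewise for the remaining 3 rows.
All 8 rows match — the expression computes g exactly.

Yes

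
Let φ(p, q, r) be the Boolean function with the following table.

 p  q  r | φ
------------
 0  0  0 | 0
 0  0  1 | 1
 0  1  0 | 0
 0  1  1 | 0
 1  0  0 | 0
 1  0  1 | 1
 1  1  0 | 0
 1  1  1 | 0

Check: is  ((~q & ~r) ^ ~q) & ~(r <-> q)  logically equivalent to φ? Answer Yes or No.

Yes

Evaluate ((~q & ~r) ^ ~q) & ~(r <-> q) on each row and compare to φ:
  p=0, q=0, r=0: formula gives 0, φ = 0 ✓
  p=0, q=0, r=1: formula gives 1, φ = 1 ✓
  p=0, q=1, r=0: formula gives 0, φ = 0 ✓
  p=0, q=1, r=1: formula gives 0, φ = 0 ✓
  p=1, q=0, r=0: formula gives 0, φ = 0 ✓
  …and likewise for the remaining 3 rows.
No disagreement on any input; they are logically equivalent.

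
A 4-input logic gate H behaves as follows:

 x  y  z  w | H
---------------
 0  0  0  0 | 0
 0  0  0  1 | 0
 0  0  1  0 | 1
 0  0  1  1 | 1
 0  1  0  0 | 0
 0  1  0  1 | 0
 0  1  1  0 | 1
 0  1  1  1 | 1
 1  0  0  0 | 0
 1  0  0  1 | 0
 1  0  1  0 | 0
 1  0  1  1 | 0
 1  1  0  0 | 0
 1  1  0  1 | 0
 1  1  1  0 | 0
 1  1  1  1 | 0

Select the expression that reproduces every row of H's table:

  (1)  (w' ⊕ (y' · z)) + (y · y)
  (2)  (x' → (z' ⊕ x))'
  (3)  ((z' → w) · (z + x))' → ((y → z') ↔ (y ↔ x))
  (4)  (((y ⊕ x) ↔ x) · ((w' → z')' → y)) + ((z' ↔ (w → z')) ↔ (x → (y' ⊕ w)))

2

(1) disagrees with H on (0,0,0,0) (formula → 1, table → 0); rule it out.
(3) disagrees with H on (0,0,0,0) (formula → 1, table → 0); rule it out.
(4) disagrees with H on (0,0,0,0) (formula → 1, table → 0); rule it out.
That leaves (2). Evaluating it on every row reproduces the table of H exactly.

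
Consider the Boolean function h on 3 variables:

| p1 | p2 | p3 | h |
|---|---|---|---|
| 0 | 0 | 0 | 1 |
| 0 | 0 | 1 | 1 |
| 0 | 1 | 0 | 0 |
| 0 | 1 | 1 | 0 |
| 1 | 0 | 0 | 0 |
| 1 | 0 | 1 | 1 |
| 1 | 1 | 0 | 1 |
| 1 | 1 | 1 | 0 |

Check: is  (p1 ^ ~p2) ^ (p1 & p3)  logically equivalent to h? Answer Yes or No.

Yes

Check the formula against h row by row:
  p1=0, p2=0, p3=0: formula gives 1, h = 1 ✓
  p1=0, p2=0, p3=1: formula gives 1, h = 1 ✓
  p1=0, p2=1, p3=0: formula gives 0, h = 0 ✓
  p1=0, p2=1, p3=1: formula gives 0, h = 0 ✓
  p1=1, p2=0, p3=0: formula gives 0, h = 0 ✓
  …and likewise for the remaining 3 rows.
All 8 rows match — the expression computes h exactly.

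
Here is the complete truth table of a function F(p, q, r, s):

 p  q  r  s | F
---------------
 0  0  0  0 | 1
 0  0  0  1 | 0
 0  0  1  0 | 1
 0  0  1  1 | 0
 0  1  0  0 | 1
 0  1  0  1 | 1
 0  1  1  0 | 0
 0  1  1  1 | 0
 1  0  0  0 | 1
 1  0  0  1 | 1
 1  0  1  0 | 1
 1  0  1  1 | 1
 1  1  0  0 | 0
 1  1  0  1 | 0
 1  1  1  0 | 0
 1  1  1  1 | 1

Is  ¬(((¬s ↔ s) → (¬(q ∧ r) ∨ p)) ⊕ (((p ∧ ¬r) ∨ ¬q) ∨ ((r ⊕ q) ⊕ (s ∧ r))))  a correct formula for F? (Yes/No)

No

Evaluate ¬(((¬s ↔ s) → (¬(q ∧ r) ∨ p)) ⊕ (((p ∧ ¬r) ∨ ¬q) ∨ ((r ⊕ q) ⊕ (s ∧ r)))) on each row and compare to F:
  p=0, q=0, r=0, s=0: formula gives 1, F = 1 ✓
  p=0, q=0, r=0, s=1: formula gives 1, but F = 0 ✗
Since they disagree at (0,0,0,1), the expression is not a correct formula for F.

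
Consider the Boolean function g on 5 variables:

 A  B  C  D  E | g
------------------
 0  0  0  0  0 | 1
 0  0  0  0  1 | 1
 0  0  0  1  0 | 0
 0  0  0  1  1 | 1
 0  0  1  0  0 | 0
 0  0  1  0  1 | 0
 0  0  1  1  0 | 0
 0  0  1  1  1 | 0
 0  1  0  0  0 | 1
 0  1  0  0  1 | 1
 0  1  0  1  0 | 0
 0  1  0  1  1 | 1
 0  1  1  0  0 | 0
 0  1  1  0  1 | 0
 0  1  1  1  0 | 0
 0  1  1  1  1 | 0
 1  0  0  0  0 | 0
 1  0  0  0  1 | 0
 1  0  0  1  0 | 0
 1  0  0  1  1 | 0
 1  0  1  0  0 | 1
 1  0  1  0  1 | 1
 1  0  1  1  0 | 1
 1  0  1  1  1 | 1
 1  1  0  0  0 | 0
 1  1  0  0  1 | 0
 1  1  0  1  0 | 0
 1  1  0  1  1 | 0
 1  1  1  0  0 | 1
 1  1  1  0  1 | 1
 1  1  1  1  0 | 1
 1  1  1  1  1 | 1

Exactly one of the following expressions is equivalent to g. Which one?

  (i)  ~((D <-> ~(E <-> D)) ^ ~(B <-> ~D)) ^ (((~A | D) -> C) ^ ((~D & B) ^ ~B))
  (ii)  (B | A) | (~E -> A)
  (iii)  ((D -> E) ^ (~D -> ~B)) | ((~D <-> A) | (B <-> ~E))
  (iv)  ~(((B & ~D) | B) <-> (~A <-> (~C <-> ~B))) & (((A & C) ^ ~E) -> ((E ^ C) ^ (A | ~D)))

iv

(i): at (0,0,0,0,0) it gives 0, but g = 1 — eliminated.
(ii): at (0,0,0,0,0) it gives 0, but g = 1 — eliminated.
(iii): at (0,0,0,0,0) it gives 0, but g = 1 — eliminated.
(iv) is the remaining candidate, and it agrees with g on all 32 inputs.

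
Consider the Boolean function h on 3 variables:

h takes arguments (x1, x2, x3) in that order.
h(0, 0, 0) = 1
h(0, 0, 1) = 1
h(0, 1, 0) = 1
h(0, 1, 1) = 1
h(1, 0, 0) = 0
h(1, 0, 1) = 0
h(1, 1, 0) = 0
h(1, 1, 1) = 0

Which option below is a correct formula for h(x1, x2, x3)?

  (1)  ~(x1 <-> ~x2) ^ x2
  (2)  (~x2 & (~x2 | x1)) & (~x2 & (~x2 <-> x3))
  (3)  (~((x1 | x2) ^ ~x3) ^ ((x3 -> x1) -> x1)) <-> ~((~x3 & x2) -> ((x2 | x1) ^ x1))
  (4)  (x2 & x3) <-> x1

1

(2): at (0,0,0) it gives 0, but h = 1 — eliminated.
(3): at (0,1,0) it gives 0, but h = 1 — eliminated.
(4): at (0,1,1) it gives 0, but h = 1 — eliminated.
That leaves (1). Evaluating it on every row reproduces the table of h exactly.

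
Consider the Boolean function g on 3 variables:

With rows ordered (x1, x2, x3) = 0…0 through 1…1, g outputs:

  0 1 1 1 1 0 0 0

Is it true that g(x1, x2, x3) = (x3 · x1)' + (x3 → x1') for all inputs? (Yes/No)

No

Check the formula against g row by row:
  x1=0, x2=0, x3=0: formula gives 1, but g = 0 ✗
Row (0,0,0) is a counterexample, so the formula is not equivalent to g.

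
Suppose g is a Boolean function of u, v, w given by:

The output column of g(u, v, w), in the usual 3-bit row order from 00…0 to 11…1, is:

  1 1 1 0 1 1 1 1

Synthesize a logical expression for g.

g(u, v, w) = NOT ((NOT u AND v) AND w)

g is 0 on exactly one input, (0,1,1), whose minterm is ¬u·v·w. So g is the negation of that single conjunction.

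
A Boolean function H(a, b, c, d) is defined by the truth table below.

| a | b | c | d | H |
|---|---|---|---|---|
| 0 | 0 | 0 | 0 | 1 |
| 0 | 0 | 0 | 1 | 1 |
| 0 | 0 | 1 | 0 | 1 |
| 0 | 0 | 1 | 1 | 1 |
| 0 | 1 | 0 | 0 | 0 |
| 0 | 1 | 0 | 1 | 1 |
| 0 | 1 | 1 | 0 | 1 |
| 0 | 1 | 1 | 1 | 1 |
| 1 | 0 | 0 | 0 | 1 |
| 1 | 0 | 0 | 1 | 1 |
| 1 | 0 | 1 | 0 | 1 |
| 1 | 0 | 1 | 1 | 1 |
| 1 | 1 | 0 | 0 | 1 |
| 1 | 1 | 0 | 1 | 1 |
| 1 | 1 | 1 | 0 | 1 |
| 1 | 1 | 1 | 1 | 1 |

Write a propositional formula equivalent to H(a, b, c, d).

H is 0 on exactly one input, (0,1,0,0), whose minterm is ¬a·b·¬c·¬d. So H is the negation of that single conjunction.

H(a, b, c, d) = ~(((~a & b) & ~c) & ~d)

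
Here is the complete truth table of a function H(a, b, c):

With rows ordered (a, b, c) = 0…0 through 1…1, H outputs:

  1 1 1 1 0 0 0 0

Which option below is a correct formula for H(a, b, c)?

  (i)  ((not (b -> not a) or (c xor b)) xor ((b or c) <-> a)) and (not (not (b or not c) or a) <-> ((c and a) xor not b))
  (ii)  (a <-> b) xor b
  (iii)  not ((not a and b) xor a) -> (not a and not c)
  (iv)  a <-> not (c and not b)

(i) disagrees with H on (0,0,1) (formula → 0, table → 1); rule it out.
(iii) disagrees with H on (0,0,1) (formula → 0, table → 1); rule it out.
(iv) disagrees with H on (0,0,0) (formula → 0, table → 1); rule it out.
(ii) is the remaining candidate, and it agrees with H on all 8 inputs.

ii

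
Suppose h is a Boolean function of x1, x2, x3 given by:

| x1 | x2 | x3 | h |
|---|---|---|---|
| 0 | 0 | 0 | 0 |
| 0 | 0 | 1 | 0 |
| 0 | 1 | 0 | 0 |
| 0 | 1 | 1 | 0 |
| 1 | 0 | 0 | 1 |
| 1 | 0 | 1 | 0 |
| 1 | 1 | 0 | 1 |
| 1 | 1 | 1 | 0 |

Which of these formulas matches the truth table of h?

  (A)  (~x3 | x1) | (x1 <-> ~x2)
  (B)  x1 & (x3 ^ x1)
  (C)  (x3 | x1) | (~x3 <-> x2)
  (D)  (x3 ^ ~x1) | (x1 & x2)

B

(A) disagrees with h on (0,0,0) (formula → 1, table → 0); rule it out.
(C) disagrees with h on (0,0,1) (formula → 1, table → 0); rule it out.
(D) disagrees with h on (0,0,0) (formula → 1, table → 0); rule it out.
Only (B) survives; checking it on all 8 rows confirms it matches h.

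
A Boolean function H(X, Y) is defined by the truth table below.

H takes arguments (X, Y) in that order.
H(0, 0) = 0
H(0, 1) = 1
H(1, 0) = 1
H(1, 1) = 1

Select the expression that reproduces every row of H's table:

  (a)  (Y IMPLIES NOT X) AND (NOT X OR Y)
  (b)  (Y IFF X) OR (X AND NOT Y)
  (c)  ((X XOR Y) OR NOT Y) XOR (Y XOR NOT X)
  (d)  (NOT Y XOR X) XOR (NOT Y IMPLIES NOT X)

(a) disagrees with H on (0,0) (formula → 1, table → 0); rule it out.
(b) disagrees with H on (0,0) (formula → 1, table → 0); rule it out.
(d) disagrees with H on (1,0) (formula → 0, table → 1); rule it out.
That leaves (c). Evaluating it on every row reproduces the table of H exactly.

c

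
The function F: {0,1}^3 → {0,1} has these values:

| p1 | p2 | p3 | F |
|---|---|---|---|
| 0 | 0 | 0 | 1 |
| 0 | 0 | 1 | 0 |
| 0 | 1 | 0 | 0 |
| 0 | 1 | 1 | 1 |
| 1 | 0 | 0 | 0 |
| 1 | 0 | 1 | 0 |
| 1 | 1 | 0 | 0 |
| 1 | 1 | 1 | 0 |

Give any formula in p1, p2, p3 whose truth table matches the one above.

F=1 on 2 inputs: (0,0,0), (0,1,1). Reading each as a conjunction of literals (¬p1·¬p2·¬p3, ¬p1·p2·p3) and taking the OR gives the canonical DNF.

F(p1, p2, p3) = ((~p1 & ~p2) & ~p3) | ((~p1 & p2) & p3)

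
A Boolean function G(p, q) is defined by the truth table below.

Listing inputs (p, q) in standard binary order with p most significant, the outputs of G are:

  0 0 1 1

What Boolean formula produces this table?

G(p, q) = p

The output simply equals p.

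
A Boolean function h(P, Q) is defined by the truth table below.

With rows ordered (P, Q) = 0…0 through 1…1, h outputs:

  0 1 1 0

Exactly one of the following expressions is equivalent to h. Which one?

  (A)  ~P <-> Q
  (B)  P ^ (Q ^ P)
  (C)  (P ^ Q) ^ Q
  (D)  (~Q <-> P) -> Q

(B): at (1,0) it gives 0, but h = 1 — eliminated.
(C): at (0,1) it gives 0, but h = 1 — eliminated.
(D): at (0,0) it gives 1, but h = 0 — eliminated.
Only (A) survives; checking it on all 4 rows confirms it matches h.

A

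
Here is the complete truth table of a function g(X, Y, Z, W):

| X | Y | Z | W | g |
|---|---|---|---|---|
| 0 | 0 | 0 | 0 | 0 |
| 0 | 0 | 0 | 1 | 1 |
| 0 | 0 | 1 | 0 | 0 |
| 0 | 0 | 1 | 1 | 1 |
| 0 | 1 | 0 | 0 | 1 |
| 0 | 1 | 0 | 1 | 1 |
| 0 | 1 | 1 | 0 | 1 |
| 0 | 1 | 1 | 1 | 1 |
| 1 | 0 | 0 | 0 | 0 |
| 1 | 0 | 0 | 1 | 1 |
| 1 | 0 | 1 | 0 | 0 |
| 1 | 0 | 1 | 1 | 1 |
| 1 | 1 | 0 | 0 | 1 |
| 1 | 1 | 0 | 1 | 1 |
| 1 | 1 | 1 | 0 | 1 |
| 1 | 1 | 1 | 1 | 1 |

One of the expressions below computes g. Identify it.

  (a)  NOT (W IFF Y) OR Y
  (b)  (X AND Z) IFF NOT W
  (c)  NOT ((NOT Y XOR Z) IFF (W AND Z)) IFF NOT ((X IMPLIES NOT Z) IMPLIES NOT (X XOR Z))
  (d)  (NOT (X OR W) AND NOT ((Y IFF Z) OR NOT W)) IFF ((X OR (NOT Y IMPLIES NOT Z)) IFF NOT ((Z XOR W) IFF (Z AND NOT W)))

(b) disagrees with g on (0,1,0,0) (formula → 0, table → 1); rule it out.
(c) disagrees with g on (0,0,0,1) (formula → 0, table → 1); rule it out.
(d) disagrees with g on (0,0,0,0) (formula → 1, table → 0); rule it out.
That leaves (a). Evaluating it on every row reproduces the table of g exactly.

a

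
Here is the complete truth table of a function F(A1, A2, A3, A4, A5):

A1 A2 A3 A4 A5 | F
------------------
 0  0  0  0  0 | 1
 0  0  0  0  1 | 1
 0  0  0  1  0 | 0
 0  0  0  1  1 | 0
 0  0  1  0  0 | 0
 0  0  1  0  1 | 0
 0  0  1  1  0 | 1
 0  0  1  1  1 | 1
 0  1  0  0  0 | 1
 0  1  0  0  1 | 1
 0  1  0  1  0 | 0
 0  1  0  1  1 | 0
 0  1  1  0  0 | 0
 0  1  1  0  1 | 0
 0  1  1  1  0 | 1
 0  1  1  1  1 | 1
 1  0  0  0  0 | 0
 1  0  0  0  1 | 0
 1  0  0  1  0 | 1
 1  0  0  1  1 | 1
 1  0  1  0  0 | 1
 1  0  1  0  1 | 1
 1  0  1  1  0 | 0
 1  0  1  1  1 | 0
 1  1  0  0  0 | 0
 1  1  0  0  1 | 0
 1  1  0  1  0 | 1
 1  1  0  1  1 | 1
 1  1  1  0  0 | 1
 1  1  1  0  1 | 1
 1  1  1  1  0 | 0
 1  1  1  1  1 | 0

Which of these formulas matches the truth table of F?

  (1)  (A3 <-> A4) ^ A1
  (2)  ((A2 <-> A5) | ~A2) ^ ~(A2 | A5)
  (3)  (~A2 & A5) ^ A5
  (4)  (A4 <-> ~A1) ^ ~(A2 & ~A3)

(2): at (0,0,0,0,0) it gives 0, but F = 1 — eliminated.
(3): at (0,0,0,0,0) it gives 0, but F = 1 — eliminated.
(4): at (0,0,1,0,0) it gives 1, but F = 0 — eliminated.
Only (1) survives; checking it on all 32 rows confirms it matches F.

1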